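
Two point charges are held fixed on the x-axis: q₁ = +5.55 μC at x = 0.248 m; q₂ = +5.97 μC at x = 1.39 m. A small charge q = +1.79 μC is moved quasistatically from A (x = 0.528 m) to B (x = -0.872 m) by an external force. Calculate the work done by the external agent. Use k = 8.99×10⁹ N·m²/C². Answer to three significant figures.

For quasistatic motion the external work equals the change in potential energy: W_ext = qΔV = q(V_B − V_A).
At A: distances to the source charges are 0.280 m, 0.862 m; V_A = Σ kqᵢ/rᵢ = 2.40×10⁵ V.
At B: distances to the source charges are 1.12 m, 2.26 m; V_B = Σ kqᵢ/rᵢ = 6.83×10⁴ V.
ΔV = V_B − V_A = -1.72×10⁵ V.
W_ext = qΔV = (1.79×10⁻⁶ C)(-1.72×10⁵ V) = -0.308 J.

-0.308 J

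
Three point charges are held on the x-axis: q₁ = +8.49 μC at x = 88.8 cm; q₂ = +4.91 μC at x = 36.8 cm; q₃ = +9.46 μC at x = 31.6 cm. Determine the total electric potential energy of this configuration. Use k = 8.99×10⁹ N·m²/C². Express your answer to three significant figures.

The work to assemble the configuration equals its total potential energy, U = Σ kqᵢqⱼ/rᵢⱼ over all pairs.
Pair separations: r₁₂ = 0.520 m, r₁₃ = 0.572 m, r₂₃ = 0.0520 m.
U = (0.721) + (1.26) + (8.03) = 10.0 J.

10.0 J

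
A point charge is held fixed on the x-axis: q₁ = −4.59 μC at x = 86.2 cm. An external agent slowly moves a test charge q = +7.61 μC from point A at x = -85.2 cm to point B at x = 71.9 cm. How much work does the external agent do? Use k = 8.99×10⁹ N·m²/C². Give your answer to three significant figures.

-2.01 J

For quasistatic motion the external work equals the change in potential energy: W_ext = qΔV = q(V_B − V_A).
At A: distance to the source charge is 1.71 m; V_A = kq₁/r = -2.41×10⁴ V.
At B: distance to the source charge is 0.143 m; V_B = kq₁/r = -2.89×10⁵ V.
ΔV = V_B − V_A = -2.64×10⁵ V.
W_ext = qΔV = (7.61×10⁻⁶ C)(-2.64×10⁵ V) = -2.01 J.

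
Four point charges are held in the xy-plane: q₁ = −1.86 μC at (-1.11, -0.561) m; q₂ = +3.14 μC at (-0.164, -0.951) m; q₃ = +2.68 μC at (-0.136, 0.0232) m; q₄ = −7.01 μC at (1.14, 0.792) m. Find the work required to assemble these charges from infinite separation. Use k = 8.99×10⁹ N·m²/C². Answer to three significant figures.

-0.173 J

The work to assemble the configuration equals its total potential energy, U = Σ kqᵢqⱼ/rᵢⱼ over all pairs.
Pair separations: r₁₂ = 1.02 m, r₁₃ = 1.14 m, r₁₄ = 2.63 m, r₂₃ = 0.975 m, r₂₄ = 2.18 m, r₃₄ = 1.49 m.
Summing all 6 pair terms gives U = -0.173 J.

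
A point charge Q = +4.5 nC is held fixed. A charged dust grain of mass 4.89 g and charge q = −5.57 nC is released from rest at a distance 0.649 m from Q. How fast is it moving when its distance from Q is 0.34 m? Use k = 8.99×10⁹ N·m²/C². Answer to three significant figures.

0.0114 m/s

Only the electrostatic force acts, so mechanical energy is conserved: ½mv² = U₁ − U₂ = kQq(1/r₁ − 1/r₂).
U₁ − U₂ = (8.99×10⁹ N·m²/C²)(4.50×10⁻⁹ C)(-5.57×10⁻⁹ C)(1/0.649 − 1/0.340) = 3.16×10⁻⁷ J.
v = √(2·3.16×10⁻⁷/4.89×10⁻³) = 0.0114 m/s.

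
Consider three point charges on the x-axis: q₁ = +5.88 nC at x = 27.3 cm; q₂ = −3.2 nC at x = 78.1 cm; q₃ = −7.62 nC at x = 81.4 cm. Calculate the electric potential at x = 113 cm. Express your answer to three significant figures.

Electric potential is a scalar, so the contributions from each charge add algebraically: V = Σ kqᵢ/rᵢ.
Distances from the field point to each charge: r₁ = 0.857 m, r₂ = 0.349 m, r₃ = 0.316 m.
V = k[(5.88×10⁻⁹)/(0.857) + (-3.20×10⁻⁹)/(0.349) + (-7.62×10⁻⁹)/(0.316)] = -238 V.

-238 V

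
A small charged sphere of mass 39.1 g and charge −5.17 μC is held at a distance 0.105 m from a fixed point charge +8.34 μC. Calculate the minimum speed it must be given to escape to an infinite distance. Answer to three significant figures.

To just escape, total mechanical energy must reach zero at infinity: ½mv²_min + U = 0, so ½mv²_min = −U = |kQq|/r.
|U| = |kQq|/r = (8.99×10⁹ N·m²/C²)(8.34×10⁻⁶)(5.17×10⁻⁶)/(0.105) = 3.69 J.
v_min = √(2|U|/m) = √(2·3.69/0.0391) = 13.7 m/s.

13.7 m/s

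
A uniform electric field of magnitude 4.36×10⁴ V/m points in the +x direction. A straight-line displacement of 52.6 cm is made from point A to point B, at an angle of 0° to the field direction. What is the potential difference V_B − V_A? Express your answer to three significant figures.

Only the component of displacement along E changes the potential: ΔV = −E·d·cosθ.
ΔV = −(4.36×10⁴ V/m)(0.526 m)cos0° = -2.29×10⁴ V.

-2.29×10⁴ V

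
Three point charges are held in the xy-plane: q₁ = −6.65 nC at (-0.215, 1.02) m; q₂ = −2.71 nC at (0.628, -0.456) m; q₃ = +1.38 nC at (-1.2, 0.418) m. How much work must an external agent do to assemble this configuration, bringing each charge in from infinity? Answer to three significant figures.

The assembly work is the sum of pairwise potential energies, U = Σ_{i<j} kqᵢqⱼ/rᵢⱼ.
Pair separations: r₁₂ = 1.70 m, r₁₃ = 1.15 m, r₂₃ = 2.03 m.
U = (9.53×10⁻⁸) + (-7.15×10⁻⁸) + (-1.66×10⁻⁸) = 7.25×10⁻⁹ J.

7.25×10⁻⁹ J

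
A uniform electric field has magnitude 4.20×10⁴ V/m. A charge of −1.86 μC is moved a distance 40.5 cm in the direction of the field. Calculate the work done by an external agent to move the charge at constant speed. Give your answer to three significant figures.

The potential change for a displacement 40.5 cm in the direction of the field is ΔV = −Ed = -1.70×10⁴ V.
W_ext = qΔV = 0.0316 J.

0.0316 J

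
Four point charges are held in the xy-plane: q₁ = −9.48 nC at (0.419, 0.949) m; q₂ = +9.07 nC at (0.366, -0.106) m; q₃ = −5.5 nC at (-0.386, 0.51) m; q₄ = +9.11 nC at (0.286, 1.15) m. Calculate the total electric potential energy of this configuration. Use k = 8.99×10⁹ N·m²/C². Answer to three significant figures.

The work to assemble the configuration equals its total potential energy, U = Σ kqᵢqⱼ/rᵢⱼ over all pairs.
Pair separations: r₁₂ = 1.06 m, r₁₃ = 0.917 m, r₁₄ = 0.241 m, r₂₃ = 0.972 m, r₂₄ = 1.26 m, r₃₄ = 0.928 m.
Summing all 6 pair terms gives U = -3.80×10⁻⁶ J.

-3.80×10⁻⁶ J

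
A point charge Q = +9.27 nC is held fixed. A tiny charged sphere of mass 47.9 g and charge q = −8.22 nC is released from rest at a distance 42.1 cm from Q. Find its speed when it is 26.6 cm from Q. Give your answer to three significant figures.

Only the electrostatic force acts, so mechanical energy is conserved: ½mv² = U₁ − U₂ = kQq(1/r₁ − 1/r₂).
U₁ − U₂ = (8.99×10⁹ N·m²/C²)(9.27×10⁻⁹ C)(-8.22×10⁻⁹ C)(1/0.421 − 1/0.266) = 9.48×10⁻⁷ J.
v = √(2·9.48×10⁻⁷/0.0479) = 6.29×10⁻³ m/s.

6.29×10⁻³ m/s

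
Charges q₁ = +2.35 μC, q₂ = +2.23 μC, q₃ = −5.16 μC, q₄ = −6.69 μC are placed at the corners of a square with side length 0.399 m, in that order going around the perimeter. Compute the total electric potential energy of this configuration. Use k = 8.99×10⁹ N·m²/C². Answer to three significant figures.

-0.149 J

The assembly work is the sum of pairwise potential energies, U = Σ_{i<j} kqᵢqⱼ/rᵢⱼ.
The four side pairs have separation 0.399 m and the two diagonal pairs 0.564 m.
Summing all 6 pair terms gives U = -0.149 J.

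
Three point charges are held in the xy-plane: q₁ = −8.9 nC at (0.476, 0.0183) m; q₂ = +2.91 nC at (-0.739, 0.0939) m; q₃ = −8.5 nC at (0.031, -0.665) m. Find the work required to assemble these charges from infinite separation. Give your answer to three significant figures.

4.37×10⁻⁷ J

The assembly work is the sum of pairwise potential energies, U = Σ_{i<j} kqᵢqⱼ/rᵢⱼ.
Pair separations: r₁₂ = 1.22 m, r₁₃ = 0.815 m, r₂₃ = 1.08 m.
U = (-1.91×10⁻⁷) + (8.34×10⁻⁷) + (-2.06×10⁻⁷) = 4.37×10⁻⁷ J.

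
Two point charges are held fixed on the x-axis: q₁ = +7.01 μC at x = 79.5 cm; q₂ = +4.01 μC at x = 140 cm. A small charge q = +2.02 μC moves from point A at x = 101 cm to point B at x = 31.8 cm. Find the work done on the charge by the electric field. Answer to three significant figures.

The work done by the electric force is W_field = −ΔU = −q(V_B − V_A) = q(V_A − V_B).
At A: distances to the source charges are 0.215 m, 0.390 m; V_A = Σ kqᵢ/rᵢ = 3.86×10⁵ V.
At B: distances to the source charges are 0.477 m, 1.08 m; V_B = Σ kqᵢ/rᵢ = 1.65×10⁵ V.
ΔV = V_B − V_A = -2.20×10⁵ V.
W_field = −qΔV = −(2.02×10⁻⁶ C)(-2.20×10⁵ V) = 0.445 J.

0.445 J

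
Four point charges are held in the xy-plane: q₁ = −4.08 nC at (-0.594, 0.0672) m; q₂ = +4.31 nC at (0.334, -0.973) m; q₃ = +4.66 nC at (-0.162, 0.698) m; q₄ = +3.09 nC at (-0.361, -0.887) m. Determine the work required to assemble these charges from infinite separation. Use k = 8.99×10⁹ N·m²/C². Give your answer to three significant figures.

The work to assemble the configuration equals its total potential energy, U = Σ kqᵢqⱼ/rᵢⱼ over all pairs.
Pair separations: r₁₂ = 1.39 m, r₁₃ = 0.765 m, r₁₄ = 0.982 m, r₂₃ = 1.74 m, r₂₄ = 0.700 m, r₃₄ = 1.60 m.
Summing all 6 pair terms gives U = -9.68×10⁻⁸ J.

-9.68×10⁻⁸ J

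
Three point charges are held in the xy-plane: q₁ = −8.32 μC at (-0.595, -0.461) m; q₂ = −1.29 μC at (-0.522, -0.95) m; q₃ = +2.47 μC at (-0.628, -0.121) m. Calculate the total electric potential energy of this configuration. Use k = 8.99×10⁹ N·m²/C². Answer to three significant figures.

-0.380 J

The assembly work is the sum of pairwise potential energies, U = Σ_{i<j} kqᵢqⱼ/rᵢⱼ.
Pair separations: r₁₂ = 0.494 m, r₁₃ = 0.342 m, r₂₃ = 0.836 m.
U = (0.195) + (-0.541) + (-0.0343) = -0.380 J.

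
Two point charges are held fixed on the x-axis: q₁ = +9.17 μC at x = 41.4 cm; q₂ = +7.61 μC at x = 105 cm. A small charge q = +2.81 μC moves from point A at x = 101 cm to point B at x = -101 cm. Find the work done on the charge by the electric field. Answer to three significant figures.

4.94 J

The work done by the electric force is W_field = −ΔU = −q(V_B − V_A) = q(V_A − V_B).
At A: distances to the source charges are 0.596 m, 0.0400 m; V_A = Σ kqᵢ/rᵢ = 1.85×10⁶ V.
At B: distances to the source charges are 1.42 m, 2.06 m; V_B = Σ kqᵢ/rᵢ = 9.11×10⁴ V.
ΔV = V_B − V_A = -1.76×10⁶ V.
W_field = −qΔV = −(2.81×10⁻⁶ C)(-1.76×10⁶ V) = 4.94 J.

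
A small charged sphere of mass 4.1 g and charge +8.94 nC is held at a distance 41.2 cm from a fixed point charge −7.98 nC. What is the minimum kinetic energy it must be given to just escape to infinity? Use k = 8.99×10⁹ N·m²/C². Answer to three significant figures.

1.56×10⁻⁶ J

To just escape, total mechanical energy must reach zero at infinity: ½mv²_min + U = 0, so ½mv²_min = −U = |kQq|/r.
|U| = |kQq|/r = (8.99×10⁹ N·m²/C²)(7.98×10⁻⁹)(8.94×10⁻⁹)/(0.412) = 1.56×10⁻⁶ J.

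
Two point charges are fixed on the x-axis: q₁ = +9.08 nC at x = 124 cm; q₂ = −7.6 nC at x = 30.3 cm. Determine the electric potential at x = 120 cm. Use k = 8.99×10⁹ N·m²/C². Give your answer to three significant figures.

The total potential is the scalar sum of each charge's contribution, V = Σ kqᵢ/rᵢ.
Distances from the field point to each charge: r₁ = 0.0400 m, r₂ = 0.897 m.
V = k[(9.08×10⁻⁹)/(0.0400) + (-7.60×10⁻⁹)/(0.897)] = 1960 V.

1960 V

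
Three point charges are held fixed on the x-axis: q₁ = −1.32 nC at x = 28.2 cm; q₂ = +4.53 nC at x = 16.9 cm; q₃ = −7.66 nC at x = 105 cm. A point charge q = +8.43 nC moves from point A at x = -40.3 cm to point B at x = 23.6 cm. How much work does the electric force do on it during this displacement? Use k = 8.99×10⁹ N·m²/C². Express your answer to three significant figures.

The work done by the electric force is W_field = −ΔU = −q(V_B − V_A) = q(V_A − V_B).
At A: distances to the source charges are 0.685 m, 0.572 m, 1.45 m; V_A = Σ kqᵢ/rᵢ = 6.48 V.
At B: distances to the source charges are 0.0460 m, 0.0670 m, 0.814 m; V_B = Σ kqᵢ/rᵢ = 265 V.
ΔV = V_B − V_A = 259 V.
W_field = −qΔV = −(8.43×10⁻⁹ C)(259 V) = -2.18×10⁻⁶ J.

-2.18×10⁻⁶ J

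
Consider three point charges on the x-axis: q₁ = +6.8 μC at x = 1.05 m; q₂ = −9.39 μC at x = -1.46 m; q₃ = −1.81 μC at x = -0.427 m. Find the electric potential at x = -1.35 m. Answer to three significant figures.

-7.60×10⁵ V

Electric potential is a scalar, so the contributions from each charge add algebraically: V = Σ kqᵢ/rᵢ.
Distances from the field point to each charge: r₁ = 2.40 m, r₂ = 0.110 m, r₃ = 0.923 m.
V = k[(6.80×10⁻⁶)/(2.40) + (-9.39×10⁻⁶)/(0.110) + (-1.81×10⁻⁶)/(0.923)] = -7.60×10⁵ V.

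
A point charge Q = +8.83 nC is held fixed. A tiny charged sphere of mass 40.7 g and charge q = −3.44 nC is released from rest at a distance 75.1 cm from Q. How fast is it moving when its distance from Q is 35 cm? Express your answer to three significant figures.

Only the electrostatic force acts, so mechanical energy is conserved: ½mv² = U₁ − U₂ = kQq(1/r₁ − 1/r₂).
U₁ − U₂ = (8.99×10⁹ N·m²/C²)(8.83×10⁻⁹ C)(-3.44×10⁻⁹ C)(1/0.751 − 1/0.350) = 4.17×10⁻⁷ J.
v = √(2·4.17×10⁻⁷/0.0407) = 4.52×10⁻³ m/s.

4.52×10⁻³ m/s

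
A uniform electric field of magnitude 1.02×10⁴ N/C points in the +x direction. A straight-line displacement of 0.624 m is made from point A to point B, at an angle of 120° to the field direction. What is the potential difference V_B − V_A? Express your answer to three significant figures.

3180 V

Only the component of displacement along E changes the potential: ΔV = −E·d·cosθ.
ΔV = −(1.02×10⁴ V/m)(0.624 m)cos120° = 3180 V.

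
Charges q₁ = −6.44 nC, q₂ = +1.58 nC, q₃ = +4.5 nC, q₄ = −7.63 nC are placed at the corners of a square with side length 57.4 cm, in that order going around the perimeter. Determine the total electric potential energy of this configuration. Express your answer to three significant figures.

-2.71×10⁻⁷ J

The assembly work is the sum of pairwise potential energies, U = Σ_{i<j} kqᵢqⱼ/rᵢⱼ.
The four side pairs have separation 0.574 m and the two diagonal pairs 0.812 m.
Summing all 6 pair terms gives U = -2.71×10⁻⁷ J.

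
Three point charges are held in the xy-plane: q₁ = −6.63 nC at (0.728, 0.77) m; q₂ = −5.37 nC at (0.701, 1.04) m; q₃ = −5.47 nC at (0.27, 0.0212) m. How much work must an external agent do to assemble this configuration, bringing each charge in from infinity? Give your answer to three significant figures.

The assembly work is the sum of pairwise potential energies, U = Σ_{i<j} kqᵢqⱼ/rᵢⱼ.
Pair separations: r₁₂ = 0.271 m, r₁₃ = 0.878 m, r₂₃ = 1.11 m.
U = (1.18×10⁻⁶) + (3.71×10⁻⁷) + (2.39×10⁻⁷) = 1.79×10⁻⁶ J.

1.79×10⁻⁶ J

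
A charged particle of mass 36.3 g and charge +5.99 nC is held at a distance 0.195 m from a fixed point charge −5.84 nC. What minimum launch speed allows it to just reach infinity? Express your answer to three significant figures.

9.43×10⁻³ m/s

To just escape, total mechanical energy must reach zero at infinity: ½mv²_min + U = 0, so ½mv²_min = −U = |kQq|/r.
|U| = |kQq|/r = (8.99×10⁹ N·m²/C²)(5.84×10⁻⁹)(5.99×10⁻⁹)/(0.195) = 1.61×10⁻⁶ J.
v_min = √(2|U|/m) = √(2·1.61×10⁻⁶/0.0363) = 9.43×10⁻³ m/s.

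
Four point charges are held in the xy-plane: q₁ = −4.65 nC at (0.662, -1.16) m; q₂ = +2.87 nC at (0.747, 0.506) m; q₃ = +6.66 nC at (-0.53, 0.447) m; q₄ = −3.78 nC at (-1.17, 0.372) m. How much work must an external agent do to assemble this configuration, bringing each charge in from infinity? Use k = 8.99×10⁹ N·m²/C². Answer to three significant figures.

The assembly work is the sum of pairwise potential energies, U = Σ_{i<j} kqᵢqⱼ/rᵢⱼ.
Pair separations: r₁₂ = 1.67 m, r₁₃ = 2.00 m, r₁₄ = 2.39 m, r₂₃ = 1.28 m, r₂₄ = 1.92 m, r₃₄ = 0.644 m.
Summing all 6 pair terms gives U = -4.12×10⁻⁷ J.

-4.12×10⁻⁷ J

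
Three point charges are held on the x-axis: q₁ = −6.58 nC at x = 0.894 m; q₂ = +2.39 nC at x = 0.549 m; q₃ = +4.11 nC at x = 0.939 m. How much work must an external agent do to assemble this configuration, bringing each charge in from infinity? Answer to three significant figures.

The assembly work is the sum of pairwise potential energies, U = Σ_{i<j} kqᵢqⱼ/rᵢⱼ.
Pair separations: r₁₂ = 0.345 m, r₁₃ = 0.0450 m, r₂₃ = 0.390 m.
U = (-4.10×10⁻⁷) + (-5.40×10⁻⁶) + (2.26×10⁻⁷) = -5.59×10⁻⁶ J.

-5.59×10⁻⁶ J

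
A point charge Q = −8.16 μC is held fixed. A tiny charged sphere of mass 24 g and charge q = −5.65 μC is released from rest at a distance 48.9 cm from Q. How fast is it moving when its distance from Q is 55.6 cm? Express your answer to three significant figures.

Only the electrostatic force acts, so mechanical energy is conserved: ½mv² = U₁ − U₂ = kQq(1/r₁ − 1/r₂).
U₁ − U₂ = (8.99×10⁹ N·m²/C²)(-8.16×10⁻⁶ C)(-5.65×10⁻⁶ C)(1/0.489 − 1/0.556) = 0.102 J.
v = √(2·0.102/0.0240) = 2.92 m/s.

2.92 m/s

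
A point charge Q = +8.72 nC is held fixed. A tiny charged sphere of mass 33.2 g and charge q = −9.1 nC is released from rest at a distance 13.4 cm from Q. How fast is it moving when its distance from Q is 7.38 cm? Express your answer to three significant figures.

Only the electrostatic force acts, so mechanical energy is conserved: ½mv² = U₁ − U₂ = kQq(1/r₁ − 1/r₂).
U₁ − U₂ = (8.99×10⁹ N·m²/C²)(8.72×10⁻⁹ C)(-9.10×10⁻⁹ C)(1/0.134 − 1/0.0738) = 4.34×10⁻⁶ J.
v = √(2·4.34×10⁻⁶/0.0332) = 0.0162 m/s.

0.0162 m/s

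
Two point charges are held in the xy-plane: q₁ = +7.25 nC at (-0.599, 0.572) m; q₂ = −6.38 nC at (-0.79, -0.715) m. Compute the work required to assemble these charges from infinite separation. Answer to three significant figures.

-3.20×10⁻⁷ J

The assembly work is the sum of pairwise potential energies, U = Σ_{i<j} kqᵢqⱼ/rᵢⱼ.
Pair separations: r₁₂ = 1.30 m.
U = (-3.20×10⁻⁷) = -3.20×10⁻⁷ J.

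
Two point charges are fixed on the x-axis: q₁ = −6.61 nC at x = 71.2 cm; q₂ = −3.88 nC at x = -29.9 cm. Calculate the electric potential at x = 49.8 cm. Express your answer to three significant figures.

-321 V

Electric potential is a scalar, so the contributions from each charge add algebraically: V = Σ kqᵢ/rᵢ.
Distances from the field point to each charge: r₁ = 0.214 m, r₂ = 0.797 m.
V = k[(-6.61×10⁻⁹)/(0.214) + (-3.88×10⁻⁹)/(0.797)] = -321 V.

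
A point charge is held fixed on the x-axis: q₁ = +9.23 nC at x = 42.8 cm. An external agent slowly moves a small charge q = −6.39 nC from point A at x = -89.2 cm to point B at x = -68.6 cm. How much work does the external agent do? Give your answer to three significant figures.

For quasistatic motion the external work equals the change in potential energy: W_ext = qΔV = q(V_B − V_A).
At A: distance to the source charge is 1.32 m; V_A = kq₁/r = 62.9 V.
At B: distance to the source charge is 1.11 m; V_B = kq₁/r = 74.5 V.
ΔV = V_B − V_A = 11.6 V.
W_ext = qΔV = (-6.39×10⁻⁹ C)(11.6 V) = -7.43×10⁻⁸ J.

-7.43×10⁻⁸ J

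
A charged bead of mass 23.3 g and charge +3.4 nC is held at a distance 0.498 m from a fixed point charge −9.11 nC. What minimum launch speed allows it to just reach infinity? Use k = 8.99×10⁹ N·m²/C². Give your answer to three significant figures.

6.93×10⁻³ m/s

To just escape, total mechanical energy must reach zero at infinity: ½mv²_min + U = 0, so ½mv²_min = −U = |kQq|/r.
|U| = |kQq|/r = (8.99×10⁹ N·m²/C²)(9.11×10⁻⁹)(3.40×10⁻⁹)/(0.498) = 5.59×10⁻⁷ J.
v_min = √(2|U|/m) = √(2·5.59×10⁻⁷/0.0233) = 6.93×10⁻³ m/s.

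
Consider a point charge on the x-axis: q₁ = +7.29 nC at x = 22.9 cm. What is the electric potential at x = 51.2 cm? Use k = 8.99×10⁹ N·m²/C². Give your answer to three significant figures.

The total potential is the scalar sum of each charge's contribution, V = Σ kqᵢ/rᵢ.
V = k[(7.29×10⁻⁹)/(0.283)] = 232 V.

232 V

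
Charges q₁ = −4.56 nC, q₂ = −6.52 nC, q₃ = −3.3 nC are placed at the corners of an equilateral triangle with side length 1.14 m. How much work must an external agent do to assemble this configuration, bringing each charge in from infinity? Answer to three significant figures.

The assembly work is the sum of pairwise potential energies, U = Σ_{i<j} kqᵢqⱼ/rᵢⱼ.
All three pair separations equal the side length, 1.14 m.
U = (2.34×10⁻⁷) + (1.19×10⁻⁷) + (1.70×10⁻⁷) = 5.23×10⁻⁷ J.

5.23×10⁻⁷ J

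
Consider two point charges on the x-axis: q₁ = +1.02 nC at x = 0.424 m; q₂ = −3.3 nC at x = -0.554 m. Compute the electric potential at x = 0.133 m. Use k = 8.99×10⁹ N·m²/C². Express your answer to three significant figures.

-11.7 V

Electric potential is a scalar, so the contributions from each charge add algebraically: V = Σ kqᵢ/rᵢ.
Distances from the field point to each charge: r₁ = 0.291 m, r₂ = 0.687 m.
V = k[(1.02×10⁻⁹)/(0.291) + (-3.30×10⁻⁹)/(0.687)] = -11.7 V.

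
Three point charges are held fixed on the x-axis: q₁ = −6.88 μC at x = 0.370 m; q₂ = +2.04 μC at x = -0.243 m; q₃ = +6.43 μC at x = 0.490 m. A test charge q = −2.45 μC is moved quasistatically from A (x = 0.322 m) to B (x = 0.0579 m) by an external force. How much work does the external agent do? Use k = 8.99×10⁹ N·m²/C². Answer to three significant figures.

-2.23 J

For quasistatic motion the external work equals the change in potential energy: W_ext = qΔV = q(V_B − V_A).
At A: distances to the source charges are 0.0480 m, 0.565 m, 0.168 m; V_A = Σ kqᵢ/rᵢ = -9.12×10⁵ V.
At B: distances to the source charges are 0.312 m, 0.301 m, 0.432 m; V_B = Σ kqᵢ/rᵢ = -3450 V.
ΔV = V_B − V_A = 9.09×10⁵ V.
W_ext = qΔV = (-2.45×10⁻⁶ C)(9.09×10⁵ V) = -2.23 J.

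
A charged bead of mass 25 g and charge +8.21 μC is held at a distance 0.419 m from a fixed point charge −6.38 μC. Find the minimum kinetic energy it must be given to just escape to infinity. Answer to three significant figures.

1.12 J

To just escape, total mechanical energy must reach zero at infinity: ½mv²_min + U = 0, so ½mv²_min = −U = |kQq|/r.
|U| = |kQq|/r = (8.99×10⁹ N·m²/C²)(6.38×10⁻⁶)(8.21×10⁻⁶)/(0.419) = 1.12 J.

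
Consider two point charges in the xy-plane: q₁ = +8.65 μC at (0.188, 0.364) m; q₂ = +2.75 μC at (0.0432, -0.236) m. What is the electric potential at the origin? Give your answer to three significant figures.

Electric potential is a scalar, so the contributions from each charge add algebraically: V = Σ kqᵢ/rᵢ.
Distances from the field point to each charge: r₁ = 0.410 m, r₂ = 0.240 m.
V = k[(8.65×10⁻⁶)/(0.410) + (2.75×10⁻⁶)/(0.240)] = 2.93×10⁵ V.

2.93×10⁵ V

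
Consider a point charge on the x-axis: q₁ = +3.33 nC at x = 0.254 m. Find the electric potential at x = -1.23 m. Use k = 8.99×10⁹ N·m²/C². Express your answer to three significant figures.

20.2 V

The total potential is the scalar sum of each charge's contribution, V = Σ kqᵢ/rᵢ.
V = k[(3.33×10⁻⁹)/(1.48)] = 20.2 V.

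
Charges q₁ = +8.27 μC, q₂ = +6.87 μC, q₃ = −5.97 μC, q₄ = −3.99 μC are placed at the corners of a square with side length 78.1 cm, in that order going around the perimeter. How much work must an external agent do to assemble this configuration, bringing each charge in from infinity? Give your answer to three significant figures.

The work to assemble the configuration equals its total potential energy, U = Σ kqᵢqⱼ/rᵢⱼ over all pairs.
The four side pairs have separation 0.781 m and the two diagonal pairs 1.10 m.
Summing all 6 pair terms gives U = -0.549 J.

-0.549 J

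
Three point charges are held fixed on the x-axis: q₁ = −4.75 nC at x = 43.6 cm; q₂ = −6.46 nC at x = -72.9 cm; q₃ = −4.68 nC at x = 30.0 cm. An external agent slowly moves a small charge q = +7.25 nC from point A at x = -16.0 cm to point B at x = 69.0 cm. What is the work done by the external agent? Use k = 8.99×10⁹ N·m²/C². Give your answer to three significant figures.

-3.75×10⁻⁷ J

For quasistatic motion the external work equals the change in potential energy: W_ext = qΔV = q(V_B − V_A).
At A: distances to the source charges are 0.596 m, 0.569 m, 0.460 m; V_A = Σ kqᵢ/rᵢ = -265 V.
At B: distances to the source charges are 0.254 m, 1.42 m, 0.390 m; V_B = Σ kqᵢ/rᵢ = -317 V.
ΔV = V_B − V_A = -51.7 V.
W_ext = qΔV = (7.25×10⁻⁹ C)(-51.7 V) = -3.75×10⁻⁷ J.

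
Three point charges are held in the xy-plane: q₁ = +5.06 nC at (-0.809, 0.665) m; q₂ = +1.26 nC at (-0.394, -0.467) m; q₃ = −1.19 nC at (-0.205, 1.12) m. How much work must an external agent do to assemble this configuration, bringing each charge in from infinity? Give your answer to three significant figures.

The work to assemble the configuration equals its total potential energy, U = Σ kqᵢqⱼ/rᵢⱼ over all pairs.
Pair separations: r₁₂ = 1.21 m, r₁₃ = 0.756 m, r₂₃ = 1.60 m.
U = (4.75×10⁻⁸) + (-7.16×10⁻⁸) + (-8.43×10⁻⁹) = -3.25×10⁻⁸ J.

-3.25×10⁻⁸ J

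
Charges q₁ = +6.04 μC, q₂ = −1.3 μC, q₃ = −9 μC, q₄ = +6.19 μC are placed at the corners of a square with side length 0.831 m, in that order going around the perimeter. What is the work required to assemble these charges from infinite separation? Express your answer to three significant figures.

-0.634 J

The work to assemble the configuration equals its total potential energy, U = Σ kqᵢqⱼ/rᵢⱼ over all pairs.
The four side pairs have separation 0.831 m and the two diagonal pairs 1.18 m.
Summing all 6 pair terms gives U = -0.634 J.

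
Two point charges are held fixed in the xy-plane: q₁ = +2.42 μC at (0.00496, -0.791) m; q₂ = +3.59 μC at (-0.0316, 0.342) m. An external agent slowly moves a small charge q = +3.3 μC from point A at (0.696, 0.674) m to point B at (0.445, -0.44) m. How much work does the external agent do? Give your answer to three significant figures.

0.0664 J

For quasistatic motion the external work equals the change in potential energy: W_ext = qΔV = q(V_B − V_A).
At A: distances to the source charges are 1.62 m, 0.800 m; V_A = Σ kqᵢ/rᵢ = 5.38×10⁴ V.
At B: distances to the source charges are 0.563 m, 0.916 m; V_B = Σ kqᵢ/rᵢ = 7.39×10⁴ V.
ΔV = V_B − V_A = 2.01×10⁴ V.
W_ext = qΔV = (3.30×10⁻⁶ C)(2.01×10⁴ V) = 0.0664 J.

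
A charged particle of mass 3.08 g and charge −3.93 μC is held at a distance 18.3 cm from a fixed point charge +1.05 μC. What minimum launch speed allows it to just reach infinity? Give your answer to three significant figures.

11.5 m/s

To just escape, total mechanical energy must reach zero at infinity: ½mv²_min + U = 0, so ½mv²_min = −U = |kQq|/r.
|U| = |kQq|/r = (8.99×10⁹ N·m²/C²)(1.05×10⁻⁶)(3.93×10⁻⁶)/(0.183) = 0.203 J.
v_min = √(2|U|/m) = √(2·0.203/3.08×10⁻³) = 11.5 m/s.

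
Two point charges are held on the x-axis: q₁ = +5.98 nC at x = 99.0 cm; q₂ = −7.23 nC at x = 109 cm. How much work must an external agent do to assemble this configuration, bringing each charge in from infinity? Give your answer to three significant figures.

-3.89×10⁻⁶ J

The assembly work is the sum of pairwise potential energies, U = Σ_{i<j} kqᵢqⱼ/rᵢⱼ.
Pair separations: r₁₂ = 0.100 m.
U = (-3.89×10⁻⁶) = -3.89×10⁻⁶ J.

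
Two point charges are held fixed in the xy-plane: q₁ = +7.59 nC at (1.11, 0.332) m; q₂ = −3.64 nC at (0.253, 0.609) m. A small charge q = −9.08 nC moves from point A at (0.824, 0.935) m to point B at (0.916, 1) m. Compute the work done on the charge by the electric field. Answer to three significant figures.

2.82×10⁻⁸ J

The work done by the electric force is W_field = −ΔU = −q(V_B − V_A) = q(V_A − V_B).
At A: distances to the source charges are 0.667 m, 0.658 m; V_A = Σ kqᵢ/rᵢ = 52.5 V.
At B: distances to the source charges are 0.696 m, 0.770 m; V_B = Σ kqᵢ/rᵢ = 55.6 V.
ΔV = V_B − V_A = 3.11 V.
W_field = −qΔV = −(-9.08×10⁻⁹ C)(3.11 V) = 2.82×10⁻⁸ J.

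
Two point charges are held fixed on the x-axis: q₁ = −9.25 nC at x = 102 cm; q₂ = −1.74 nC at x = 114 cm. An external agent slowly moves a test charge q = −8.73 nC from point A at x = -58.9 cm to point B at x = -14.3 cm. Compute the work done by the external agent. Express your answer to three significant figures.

2.00×10⁻⁷ J

For quasistatic motion the external work equals the change in potential energy: W_ext = qΔV = q(V_B − V_A).
At A: distances to the source charges are 1.61 m, 1.73 m; V_A = Σ kqᵢ/rᵢ = -60.7 V.
At B: distances to the source charges are 1.16 m, 1.28 m; V_B = Σ kqᵢ/rᵢ = -83.7 V.
ΔV = V_B − V_A = -23.0 V.
W_ext = qΔV = (-8.73×10⁻⁹ C)(-23.0 V) = 2.00×10⁻⁷ J.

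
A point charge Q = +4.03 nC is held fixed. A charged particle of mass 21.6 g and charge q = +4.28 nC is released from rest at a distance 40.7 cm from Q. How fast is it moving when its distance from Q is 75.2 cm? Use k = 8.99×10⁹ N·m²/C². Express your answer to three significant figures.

4.02×10⁻³ m/s

Only the electrostatic force acts, so mechanical energy is conserved: ½mv² = U₁ − U₂ = kQq(1/r₁ − 1/r₂).
U₁ − U₂ = (8.99×10⁹ N·m²/C²)(4.03×10⁻⁹ C)(4.28×10⁻⁹ C)(1/0.407 − 1/0.752) = 1.75×10⁻⁷ J.
v = √(2·1.75×10⁻⁷/0.0216) = 4.02×10⁻³ m/s.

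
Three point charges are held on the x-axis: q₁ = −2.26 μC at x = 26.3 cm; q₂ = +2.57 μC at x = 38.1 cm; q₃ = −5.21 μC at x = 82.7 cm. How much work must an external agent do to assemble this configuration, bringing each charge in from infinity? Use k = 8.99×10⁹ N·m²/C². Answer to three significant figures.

The work to assemble the configuration equals its total potential energy, U = Σ kqᵢqⱼ/rᵢⱼ over all pairs.
Pair separations: r₁₂ = 0.118 m, r₁₃ = 0.564 m, r₂₃ = 0.446 m.
U = (-0.443) + (0.188) + (-0.270) = -0.525 J.

-0.525 J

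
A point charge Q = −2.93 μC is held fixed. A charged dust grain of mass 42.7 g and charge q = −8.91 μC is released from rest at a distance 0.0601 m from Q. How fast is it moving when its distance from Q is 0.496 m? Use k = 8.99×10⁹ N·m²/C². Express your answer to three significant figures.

12.7 m/s

Only the electrostatic force acts, so mechanical energy is conserved: ½mv² = U₁ − U₂ = kQq(1/r₁ − 1/r₂).
U₁ − U₂ = (8.99×10⁹ N·m²/C²)(-2.93×10⁻⁶ C)(-8.91×10⁻⁶ C)(1/0.0601 − 1/0.496) = 3.43 J.
v = √(2·3.43/0.0427) = 12.7 m/s.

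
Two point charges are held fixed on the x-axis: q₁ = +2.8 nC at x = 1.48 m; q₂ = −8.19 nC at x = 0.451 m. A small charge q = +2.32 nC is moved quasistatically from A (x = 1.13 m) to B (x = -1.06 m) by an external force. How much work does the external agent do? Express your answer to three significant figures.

-5.34×10⁻⁹ J

For quasistatic motion the external work equals the change in potential energy: W_ext = qΔV = q(V_B − V_A).
At A: distances to the source charges are 0.350 m, 0.679 m; V_A = Σ kqᵢ/rᵢ = -36.5 V.
At B: distances to the source charges are 2.54 m, 1.51 m; V_B = Σ kqᵢ/rᵢ = -38.8 V.
ΔV = V_B − V_A = -2.30 V.
W_ext = qΔV = (2.32×10⁻⁹ C)(-2.30 V) = -5.34×10⁻⁹ J.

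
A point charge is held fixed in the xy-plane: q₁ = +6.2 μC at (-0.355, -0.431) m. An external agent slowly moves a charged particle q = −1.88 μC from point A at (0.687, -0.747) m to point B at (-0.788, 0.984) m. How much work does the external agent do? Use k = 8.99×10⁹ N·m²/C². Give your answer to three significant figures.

0.0254 J

For quasistatic motion the external work equals the change in potential energy: W_ext = qΔV = q(V_B − V_A).
At A: distance to the source charge is 1.09 m; V_A = kq₁/r = 5.12×10⁴ V.
At B: distance to the source charge is 1.48 m; V_B = kq₁/r = 3.77×10⁴ V.
ΔV = V_B − V_A = -1.35×10⁴ V.
W_ext = qΔV = (-1.88×10⁻⁶ C)(-1.35×10⁴ V) = 0.0254 J.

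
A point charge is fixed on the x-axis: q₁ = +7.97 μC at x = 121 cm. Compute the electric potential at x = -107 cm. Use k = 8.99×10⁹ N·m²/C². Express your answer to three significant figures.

3.14×10⁴ V

The total potential is the scalar sum of each charge's contribution, V = Σ kqᵢ/rᵢ.
V = k[(7.97×10⁻⁶)/(2.28)] = 3.14×10⁴ V.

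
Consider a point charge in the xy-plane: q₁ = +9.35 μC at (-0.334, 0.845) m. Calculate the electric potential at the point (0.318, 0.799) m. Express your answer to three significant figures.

1.29×10⁵ V

Electric potential is a scalar, so the contributions from each charge add algebraically: V = Σ kqᵢ/rᵢ.
Distances from the field point to each charge: r₁ = 0.654 m.
V = k[(9.35×10⁻⁶)/(0.654)] = 1.29×10⁵ V.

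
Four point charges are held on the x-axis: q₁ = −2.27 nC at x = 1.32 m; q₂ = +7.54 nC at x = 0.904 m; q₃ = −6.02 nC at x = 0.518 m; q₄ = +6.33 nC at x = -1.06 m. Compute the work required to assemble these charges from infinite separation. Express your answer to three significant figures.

-1.33×10⁻⁶ J

The work to assemble the configuration equals its total potential energy, U = Σ kqᵢqⱼ/rᵢⱼ over all pairs.
Pair separations: r₁₂ = 0.416 m, r₁₃ = 0.802 m, r₁₄ = 2.38 m, r₂₃ = 0.386 m, r₂₄ = 1.96 m, r₃₄ = 1.58 m.
Summing all 6 pair terms gives U = -1.33×10⁻⁶ J.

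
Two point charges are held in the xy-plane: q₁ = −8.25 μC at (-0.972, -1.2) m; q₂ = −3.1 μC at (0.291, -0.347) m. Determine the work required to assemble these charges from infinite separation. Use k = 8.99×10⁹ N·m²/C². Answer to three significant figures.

0.151 J

The assembly work is the sum of pairwise potential energies, U = Σ_{i<j} kqᵢqⱼ/rᵢⱼ.
Pair separations: r₁₂ = 1.52 m.
U = (0.151) = 0.151 J.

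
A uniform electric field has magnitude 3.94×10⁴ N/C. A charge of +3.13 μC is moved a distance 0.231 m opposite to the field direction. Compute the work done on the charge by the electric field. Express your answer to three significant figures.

The potential change for a displacement 0.231 m opposite to the field direction is ΔV = +Ed = 9100 V.
W_field = −qΔV = -0.0285 J.

-0.0285 J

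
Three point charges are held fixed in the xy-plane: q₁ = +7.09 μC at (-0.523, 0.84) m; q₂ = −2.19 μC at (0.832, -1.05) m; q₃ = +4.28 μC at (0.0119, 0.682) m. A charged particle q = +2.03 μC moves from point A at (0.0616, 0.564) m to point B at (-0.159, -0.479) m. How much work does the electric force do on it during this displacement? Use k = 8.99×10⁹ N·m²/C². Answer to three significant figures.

0.662 J

The work done by the electric force is W_field = −ΔU = −q(V_B − V_A) = q(V_A − V_B).
At A: distances to the source charges are 0.646 m, 1.79 m, 0.128 m; V_A = Σ kqᵢ/rᵢ = 3.88×10⁵ V.
At B: distances to the source charges are 1.37 m, 1.14 m, 1.17 m; V_B = Σ kqᵢ/rᵢ = 6.22×10⁴ V.
ΔV = V_B − V_A = -3.26×10⁵ V.
W_field = −qΔV = −(2.03×10⁻⁶ C)(-3.26×10⁵ V) = 0.662 J.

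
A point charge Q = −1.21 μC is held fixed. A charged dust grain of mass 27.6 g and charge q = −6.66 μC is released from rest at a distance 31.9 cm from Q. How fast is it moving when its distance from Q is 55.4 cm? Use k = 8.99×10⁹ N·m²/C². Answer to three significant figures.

2.64 m/s

Only the electrostatic force acts, so mechanical energy is conserved: ½mv² = U₁ − U₂ = kQq(1/r₁ − 1/r₂).
U₁ − U₂ = (8.99×10⁹ N·m²/C²)(-1.21×10⁻⁶ C)(-6.66×10⁻⁶ C)(1/0.319 − 1/0.554) = 0.0963 J.
v = √(2·0.0963/0.0276) = 2.64 m/s.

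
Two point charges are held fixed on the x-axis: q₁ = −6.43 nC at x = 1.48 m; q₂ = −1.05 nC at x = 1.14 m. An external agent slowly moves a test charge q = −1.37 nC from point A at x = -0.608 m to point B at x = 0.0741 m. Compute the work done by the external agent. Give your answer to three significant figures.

2.31×10⁻⁸ J

For quasistatic motion the external work equals the change in potential energy: W_ext = qΔV = q(V_B − V_A).
At A: distances to the source charges are 2.09 m, 1.75 m; V_A = Σ kqᵢ/rᵢ = -33.1 V.
At B: distances to the source charges are 1.41 m, 1.07 m; V_B = Σ kqᵢ/rᵢ = -50.0 V.
ΔV = V_B − V_A = -16.9 V.
W_ext = qΔV = (-1.37×10⁻⁹ C)(-16.9 V) = 2.31×10⁻⁸ J.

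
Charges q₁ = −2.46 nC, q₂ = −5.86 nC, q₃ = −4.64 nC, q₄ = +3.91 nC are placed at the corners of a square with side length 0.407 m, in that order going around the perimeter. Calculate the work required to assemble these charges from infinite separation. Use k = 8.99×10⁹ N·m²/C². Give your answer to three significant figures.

The assembly work is the sum of pairwise potential energies, U = Σ_{i<j} kqᵢqⱼ/rᵢⱼ.
The four side pairs have separation 0.407 m and the two diagonal pairs 0.576 m.
Summing all 6 pair terms gives U = 1.26×10⁻⁷ J.

1.26×10⁻⁷ J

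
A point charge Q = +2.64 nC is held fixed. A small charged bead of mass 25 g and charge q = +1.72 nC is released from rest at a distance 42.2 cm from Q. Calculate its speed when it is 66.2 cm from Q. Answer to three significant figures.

Only the electrostatic force acts, so mechanical energy is conserved: ½mv² = U₁ − U₂ = kQq(1/r₁ − 1/r₂).
U₁ − U₂ = (8.99×10⁹ N·m²/C²)(2.64×10⁻⁹ C)(1.72×10⁻⁹ C)(1/0.422 − 1/0.662) = 3.51×10⁻⁸ J.
v = √(2·3.51×10⁻⁸/0.0250) = 1.67×10⁻³ m/s.

1.67×10⁻³ m/s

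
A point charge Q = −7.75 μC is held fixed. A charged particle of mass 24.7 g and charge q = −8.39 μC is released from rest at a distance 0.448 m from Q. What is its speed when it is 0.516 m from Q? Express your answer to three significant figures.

3.73 m/s

Only the electrostatic force acts, so mechanical energy is conserved: ½mv² = U₁ − U₂ = kQq(1/r₁ − 1/r₂).
U₁ − U₂ = (8.99×10⁹ N·m²/C²)(-7.75×10⁻⁶ C)(-8.39×10⁻⁶ C)(1/0.448 − 1/0.516) = 0.172 J.
v = √(2·0.172/0.0247) = 3.73 m/s.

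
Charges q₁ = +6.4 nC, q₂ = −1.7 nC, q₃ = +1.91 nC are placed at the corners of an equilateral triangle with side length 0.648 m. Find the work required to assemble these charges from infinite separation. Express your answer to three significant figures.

The assembly work is the sum of pairwise potential energies, U = Σ_{i<j} kqᵢqⱼ/rᵢⱼ.
All three pair separations equal the side length, 0.648 m.
U = (-1.51×10⁻⁷) + (1.70×10⁻⁷) + (-4.50×10⁻⁸) = -2.64×10⁻⁸ J.

-2.64×10⁻⁸ J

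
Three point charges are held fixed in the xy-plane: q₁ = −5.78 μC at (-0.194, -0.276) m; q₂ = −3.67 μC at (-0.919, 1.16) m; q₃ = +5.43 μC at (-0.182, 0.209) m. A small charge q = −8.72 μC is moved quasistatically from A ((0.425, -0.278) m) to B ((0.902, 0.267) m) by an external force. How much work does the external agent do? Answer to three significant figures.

For quasistatic motion the external work equals the change in potential energy: W_ext = qΔV = q(V_B − V_A).
At A: distances to the source charges are 0.619 m, 1.97 m, 0.778 m; V_A = Σ kqᵢ/rᵢ = -3.80×10⁴ V.
At B: distances to the source charges are 1.22 m, 2.03 m, 1.09 m; V_B = Σ kqᵢ/rᵢ = -1.38×10⁴ V.
ΔV = V_B − V_A = 2.42×10⁴ V.
W_ext = qΔV = (-8.72×10⁻⁶ C)(2.42×10⁴ V) = -0.211 J.

-0.211 J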